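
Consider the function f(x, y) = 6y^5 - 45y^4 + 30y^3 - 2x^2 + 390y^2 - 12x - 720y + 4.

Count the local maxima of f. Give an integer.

2

f separates as a function of x plus a function of y, so ∇f=0 decouples.
∂f/∂x = -4(x + 3) = 0 at x ∈ {-3}; ∂f/∂y = 30(y - 4)(y - 3)(y - 1)(y + 2) = 0 at y ∈ {-2, 1, 3, 4}.
The Hessian is diagonal: diag(f_xx, f_yy). Second derivatives: f_xx(-3)=-4; f_yy(-2)=-2700, f_yy(1)=540, f_yy(3)=-300, f_yy(4)=540.
Local maxima occur where both diagonal entries negative: (-3, -2), (-3, 3). Count: 2.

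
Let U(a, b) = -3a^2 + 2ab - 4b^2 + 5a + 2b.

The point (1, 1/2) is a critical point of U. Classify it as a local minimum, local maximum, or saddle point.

local maximum

The Hessian of U is constant: H = [[-6, 2], [2, -8]].
det(H) = (-6)·(-8) − 2² = 44.
det(H) > 0 and tr(H) = -14 < 0, so H is negative definite and the point is a local maximum.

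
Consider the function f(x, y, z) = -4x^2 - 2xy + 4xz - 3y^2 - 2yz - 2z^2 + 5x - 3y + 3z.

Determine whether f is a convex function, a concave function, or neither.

f is quadratic, so its Hessian is the constant matrix H = [[-8, -2, 4], [-2, -6, -2], [4, -2, -4]].
Leading principal minors: -8, 44, -16.
Signs alternate −, +, − ⇒ H ≺ 0 ⇒ concave.

concave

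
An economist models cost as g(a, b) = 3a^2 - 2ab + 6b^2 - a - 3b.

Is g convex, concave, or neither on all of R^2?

convex

g is quadratic, so its Hessian is the constant matrix H = [[6, -2], [-2, 12]].
det(H) = 68, tr(H) = 18.
det(H) > 0 and tr(H) > 0, so H is positive definite everywhere: convex.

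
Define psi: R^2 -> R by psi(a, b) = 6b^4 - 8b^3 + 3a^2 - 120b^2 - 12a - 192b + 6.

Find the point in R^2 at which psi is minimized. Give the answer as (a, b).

psi(a,b) separates as P(a) + Q(b) + 6, so its minimum is min P + min Q + 6.
P'(a) = 6a - 12 vanishes at a ∈ {2}; Q'(b) = 24(b - 4)(b + 1)(b + 2) vanishes at b ∈ {-2, -1, 4}.
Local minima of P (where P''>0): P(2)=-12. Local minima of Q: Q(-2)=64, Q(4)=-1664.
So the global minimum of psi is P(2) + Q(4) + 6 = -12 − 1664 + 6 = -1670, attained at (2, 4).

(2, 4)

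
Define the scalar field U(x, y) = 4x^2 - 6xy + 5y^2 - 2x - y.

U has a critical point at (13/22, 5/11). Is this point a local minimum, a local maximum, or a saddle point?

local minimum

The Hessian of U is constant: H = [[8, -6], [-6, 10]].
det(H) = 8·10 − (-6)² = 44.
det(H) > 0 and tr(H) = 18 > 0, so H is positive definite and the point is a local minimum.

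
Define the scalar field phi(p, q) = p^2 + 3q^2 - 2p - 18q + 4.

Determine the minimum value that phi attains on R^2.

phi(p,q) separates as A(p) + B(q) + 4, so its minimum is min A + min B + 4.
A'(p) = 2p - 2 vanishes at p ∈ {1}; B'(q) = 6q - 18 vanishes at q ∈ {3}.
Local minima of A (where A''>0): A(1)=-1. Local minima of B: B(3)=-27.
So the global minimum of phi is A(1) + B(3) + 4 = -1 − 27 + 4 = -24, attained at (1, 3).

-24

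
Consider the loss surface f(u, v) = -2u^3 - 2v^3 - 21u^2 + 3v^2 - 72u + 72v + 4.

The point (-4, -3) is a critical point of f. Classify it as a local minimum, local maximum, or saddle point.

The mixed partial ∂²f/∂u∂v is 0, so the Hessian at any point is diag(f_uu, f_vv) = diag(-6(2u + 7), 6(-2v + 1)).
At (-4, -3): H = diag(6, 42).
Both eigenvalues are positive, so H is positive definite: a local minimum.

local minimum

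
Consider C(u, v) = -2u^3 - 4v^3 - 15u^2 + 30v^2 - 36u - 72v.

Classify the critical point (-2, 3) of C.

local maximum

The mixed partial ∂²C/∂u∂v is 0, so the Hessian at any point is diag(C_uu, C_vv) = diag(-6(2u + 5), 12(-2v + 5)).
At (-2, 3): H = diag(-6, -12).
Both eigenvalues are negative, so H is negative definite: a local maximum.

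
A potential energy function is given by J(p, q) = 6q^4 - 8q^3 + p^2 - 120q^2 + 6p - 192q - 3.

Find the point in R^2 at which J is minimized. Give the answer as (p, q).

(-3, 4)

J(p,q) separates as A(p) + B(q) − 3, so its minimum is min A + min B − 3.
A'(p) = 2p + 6 vanishes at p ∈ {-3}; B'(q) = 24(q - 4)(q + 1)(q + 2) vanishes at q ∈ {-2, -1, 4}.
Local minima of A (where A''>0): A(-3)=-9. Local minima of B: B(-2)=64, B(4)=-1664.
So the global minimum of J is A(-3) + B(4) − 3 = -9 − 1664 − 3 = -1676, attained at (-3, 4).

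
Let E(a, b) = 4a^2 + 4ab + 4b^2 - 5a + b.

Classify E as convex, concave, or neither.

convex

E is quadratic, so its Hessian is the constant matrix H = [[8, 4], [4, 8]].
det(H) = 48, tr(H) = 16.
det(H) > 0 and tr(H) > 0, so H is positive definite everywhere: convex.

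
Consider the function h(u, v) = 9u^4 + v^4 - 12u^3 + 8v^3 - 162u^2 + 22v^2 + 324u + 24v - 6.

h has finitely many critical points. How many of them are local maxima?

h separates as a function of u plus a function of v, so ∇h=0 decouples.
∂h/∂u = 36(u - 3)(u - 1)(u + 3) = 0 at u ∈ {-3, 1, 3}; ∂h/∂v = 4(v + 1)(v + 2)(v + 3) = 0 at v ∈ {-3, -2, -1}.
The Hessian is diagonal: diag(h_uu, h_vv). Second derivatives: h_uu(-3)=864, h_uu(1)=-288, h_uu(3)=432; h_vv(-3)=8, h_vv(-2)=-4, h_vv(-1)=8.
Local maxima occur where both diagonal entries negative: (1, -2). Count: 1.

1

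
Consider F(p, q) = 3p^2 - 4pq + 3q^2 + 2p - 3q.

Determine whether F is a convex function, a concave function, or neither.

F is quadratic, so its Hessian is the constant matrix H = [[6, -4], [-4, 6]].
det(H) = 20, tr(H) = 12.
det(H) > 0 and tr(H) > 0, so H is positive definite everywhere: convex.

convex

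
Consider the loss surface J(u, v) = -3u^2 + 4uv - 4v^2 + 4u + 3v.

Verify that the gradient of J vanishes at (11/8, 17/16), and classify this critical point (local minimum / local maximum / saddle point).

local maximum

∇J = (-6u + 4v + 4, 4u - 8v + 3); substituting (11/8, 17/16) gives ∇J = (0, 0), so (11/8, 17/16) is indeed a critical point.
The Hessian of J is constant: H = [[-6, 4], [4, -8]].
det(H) = (-6)·(-8) − 4² = 32.
det(H) > 0 and tr(H) = -14 < 0, so H is negative definite and the point is a local maximum.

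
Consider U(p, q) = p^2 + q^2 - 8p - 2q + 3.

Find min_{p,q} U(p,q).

U(p,q) separates as A(p) + B(q) + 3, so its minimum is min A + min B + 3.
A'(p) = 2p - 8 vanishes at p ∈ {4}; B'(q) = 2q - 2 vanishes at q ∈ {1}.
Local minima of A (where A''>0): A(4)=-16. Local minima of B: B(1)=-1.
So the global minimum of U is A(4) + B(1) + 3 = -16 − 1 + 3 = -14, attained at (4, 1).

-14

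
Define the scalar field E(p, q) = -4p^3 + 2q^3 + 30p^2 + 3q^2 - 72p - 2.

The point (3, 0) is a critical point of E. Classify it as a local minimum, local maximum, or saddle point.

saddle point

The mixed partial ∂²E/∂p∂q is 0, so the Hessian at any point is diag(E_pp, E_qq) = diag(12(-2p + 5), 6(2q + 1)).
At (3, 0): H = diag(-12, 6).
The eigenvalues have opposite signs, so H is indefinite: a saddle point.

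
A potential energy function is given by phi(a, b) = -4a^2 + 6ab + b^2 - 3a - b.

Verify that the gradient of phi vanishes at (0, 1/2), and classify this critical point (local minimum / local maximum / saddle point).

∇phi = (-8a + 6b - 3, 6a + 2b - 1); substituting (0, 1/2) gives ∇phi = (0, 0), so (0, 1/2) is indeed a critical point.
The Hessian of phi is constant: H = [[-8, 6], [6, 2]].
det(H) = (-8)·2 − 6² = -52.
Since det(H) < 0, H is indefinite and the critical point is a saddle point.

saddle point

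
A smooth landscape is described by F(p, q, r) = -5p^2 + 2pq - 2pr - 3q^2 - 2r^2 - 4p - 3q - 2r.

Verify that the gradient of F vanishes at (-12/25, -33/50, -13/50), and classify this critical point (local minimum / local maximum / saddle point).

∇F = (-10p + 2q - 2r - 4, 2p - 6q - 3, -2p - 4r - 2); substituting (-12/25, -33/50, -13/50) gives ∇F = (0, 0, 0), so (-12/25, -33/50, -13/50) is indeed a critical point.
The Hessian is constant: H = [[-10, 2, -2], [2, -6, 0], [-2, 0, -4]].
Leading principal minors: Δ₁ = -10, Δ₂ = 56, Δ₃ = -200.
The minors alternate sign starting negative (−, +, −), so H is negative definite: a local maximum.

local maximum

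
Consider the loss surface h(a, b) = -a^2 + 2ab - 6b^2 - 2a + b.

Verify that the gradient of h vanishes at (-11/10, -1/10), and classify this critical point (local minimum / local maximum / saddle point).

∇h = (-2a + 2b - 2, 2a - 12b + 1); substituting (-11/10, -1/10) gives ∇h = (0, 0), so (-11/10, -1/10) is indeed a critical point.
The Hessian of h is constant: H = [[-2, 2], [2, -12]].
det(H) = (-2)·(-12) − 2² = 20.
det(H) > 0 and tr(H) = -14 < 0, so H is negative definite and the point is a local maximum.

local maximum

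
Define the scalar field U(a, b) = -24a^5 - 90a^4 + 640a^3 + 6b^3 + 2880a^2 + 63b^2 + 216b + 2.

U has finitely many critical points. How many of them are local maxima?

U separates as a function of a plus a function of b, so ∇U=0 decouples.
∂U/∂a = -120a(a - 4)(a + 3)(a + 4) = 0 at a ∈ {-4, -3, 0, 4}; ∂U/∂b = 18(b + 3)(b + 4) = 0 at b ∈ {-4, -3}.
The Hessian is diagonal: diag(U_aa, U_bb). Second derivatives: U_aa(-4)=3840, U_aa(-3)=-2520, U_aa(0)=5760, U_aa(4)=-26880; U_bb(-4)=-18, U_bb(-3)=18.
Local maxima occur where both diagonal entries negative: (-3, -4), (4, -4). Count: 2.

2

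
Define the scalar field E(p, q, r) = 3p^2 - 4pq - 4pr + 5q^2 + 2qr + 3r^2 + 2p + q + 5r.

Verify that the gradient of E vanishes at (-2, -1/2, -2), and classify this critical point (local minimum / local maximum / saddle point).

local minimum

∇E = (6p - 4q - 4r + 2, -4p + 10q + 2r + 1, -4p + 2q + 6r + 5); substituting (-2, -1/2, -2) gives ∇E = (0, 0, 0), so (-2, -1/2, -2) is indeed a critical point.
The Hessian is constant: H = [[6, -4, -4], [-4, 10, 2], [-4, 2, 6]].
Leading principal minors: Δ₁ = 6, Δ₂ = 44, Δ₃ = 144.
All leading minors are positive, so H is positive definite: a local minimum.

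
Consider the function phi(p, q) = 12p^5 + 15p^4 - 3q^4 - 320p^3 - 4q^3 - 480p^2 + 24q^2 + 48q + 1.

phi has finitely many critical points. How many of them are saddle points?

phi separates as a function of p plus a function of q, so ∇phi=0 decouples.
∂phi/∂p = 60p(p - 4)(p + 1)(p + 4) = 0 at p ∈ {-4, -1, 0, 4}; ∂phi/∂q = -12(q - 2)(q + 1)(q + 2) = 0 at q ∈ {-2, -1, 2}.
The Hessian is diagonal: diag(phi_pp, phi_qq). Second derivatives: phi_pp(-4)=-5760, phi_pp(-1)=900, phi_pp(0)=-960, phi_pp(4)=9600; phi_qq(-2)=-48, phi_qq(-1)=36, phi_qq(2)=-144.
Saddle points occur where the two diagonal entries have opposite signs: (-4, -1), (-1, -2), (-1, 2), (0, -1), (4, -2), (4, 2). Count: 6.

6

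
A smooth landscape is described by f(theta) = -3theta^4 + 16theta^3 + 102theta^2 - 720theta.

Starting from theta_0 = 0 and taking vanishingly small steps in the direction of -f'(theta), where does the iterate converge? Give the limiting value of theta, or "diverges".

f'(theta) = -12(theta - 5)(theta - 3)(theta + 4), so f'(0) = -720.
Gradient descent moves in the -f' direction, i.e. theta is increasing.
The nearest critical point in that direction is theta = 3, where f'' = 168 > 0 (a local minimum). The iterate converges there.

3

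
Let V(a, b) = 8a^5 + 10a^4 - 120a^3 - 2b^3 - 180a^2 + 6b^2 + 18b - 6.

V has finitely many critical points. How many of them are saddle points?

4

V separates as a function of a plus a function of b, so ∇V=0 decouples.
∂V/∂a = 40a(a - 3)(a + 1)(a + 3) = 0 at a ∈ {-3, -1, 0, 3}; ∂V/∂b = -6(b - 3)(b + 1) = 0 at b ∈ {-1, 3}.
The Hessian is diagonal: diag(V_aa, V_bb). Second derivatives: V_aa(-3)=-1440, V_aa(-1)=320, V_aa(0)=-360, V_aa(3)=2880; V_bb(-1)=24, V_bb(3)=-24.
Saddle points occur where the two diagonal entries have opposite signs: (-3, -1), (-1, 3), (0, -1), (3, 3). Count: 4.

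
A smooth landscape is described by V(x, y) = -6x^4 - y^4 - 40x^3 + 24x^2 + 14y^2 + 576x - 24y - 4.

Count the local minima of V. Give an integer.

1

V separates as a function of x plus a function of y, so ∇V=0 decouples.
∂V/∂x = -24(x - 2)(x + 3)(x + 4) = 0 at x ∈ {-4, -3, 2}; ∂V/∂y = -4(y - 2)(y - 1)(y + 3) = 0 at y ∈ {-3, 1, 2}.
The Hessian is diagonal: diag(V_xx, V_yy). Second derivatives: V_xx(-4)=-144, V_xx(-3)=120, V_xx(2)=-720; V_yy(-3)=-80, V_yy(1)=16, V_yy(2)=-20.
Local minima occur where both diagonal entries positive: (-3, 1). Count: 1.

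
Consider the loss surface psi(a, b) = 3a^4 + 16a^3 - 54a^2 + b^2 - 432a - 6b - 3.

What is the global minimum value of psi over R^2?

psi(a,b) separates as P(a) + Q(b) − 3, so its minimum is min P + min Q − 3.
P'(a) = 12(a - 3)(a + 3)(a + 4) vanishes at a ∈ {-4, -3, 3}; Q'(b) = 2b - 6 vanishes at b ∈ {3}.
Local minima of P (where P''>0): P(-4)=608, P(3)=-1107. Local minima of Q: Q(3)=-9.
So the global minimum of psi is P(3) + Q(3) − 3 = -1107 − 9 − 3 = -1119, attained at (3, 3).

-1119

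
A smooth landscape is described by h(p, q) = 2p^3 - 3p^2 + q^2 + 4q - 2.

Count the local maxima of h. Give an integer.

0

h separates as a function of p plus a function of q, so ∇h=0 decouples.
∂h/∂p = 6p(p - 1) = 0 at p ∈ {0, 1}; ∂h/∂q = 2(q + 2) = 0 at q ∈ {-2}.
The Hessian is diagonal: diag(h_pp, h_qq). Second derivatives: h_pp(0)=-6, h_pp(1)=6; h_qq(-2)=2.
Local maxima occur where both diagonal entries negative: none. Count: 0.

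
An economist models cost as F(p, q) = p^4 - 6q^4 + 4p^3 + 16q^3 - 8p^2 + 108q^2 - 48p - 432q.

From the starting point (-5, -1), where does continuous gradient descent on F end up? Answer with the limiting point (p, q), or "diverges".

F is separable, so gradient descent decouples: p follows -∂F/∂p, q follows -∂F/∂q.
∂F/∂p = 4(p - 2)(p + 2)(p + 3); at p=-5 this is -168, so p increases.
∂F/∂q = -24(q - 3)(q - 2)(q + 3); at q=-1 this is -576, so q increases.
p converges to its nearest critical value -3 (a local min of the p-part); q converges to 2. The iterate converges to (-3, 2).

(-3, 2)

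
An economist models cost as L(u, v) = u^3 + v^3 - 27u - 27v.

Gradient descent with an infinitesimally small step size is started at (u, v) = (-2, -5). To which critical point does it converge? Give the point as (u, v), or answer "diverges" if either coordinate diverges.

diverges

L is separable, so gradient descent decouples: u follows -∂L/∂u, v follows -∂L/∂v.
∂L/∂u = 3(u - 3)(u + 3); at u=-2 this is -15, so u increases.
∂L/∂v = 3(v - 3)(v + 3); at v=-5 this is 48, so v decreases.
The v-coordinate has no critical point in that direction and runs off to infinity.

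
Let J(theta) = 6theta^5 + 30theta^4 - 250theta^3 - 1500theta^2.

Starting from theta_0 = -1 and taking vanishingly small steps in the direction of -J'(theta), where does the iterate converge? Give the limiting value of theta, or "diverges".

-4

J'(theta) = 30theta(theta - 5)(theta + 4)(theta + 5), so J'(-1) = 2160.
Gradient descent moves in the -J' direction, i.e. theta is decreasing.
The nearest critical point in that direction is theta = -4, where J'' = 1080 > 0 (a local minimum). The iterate converges there.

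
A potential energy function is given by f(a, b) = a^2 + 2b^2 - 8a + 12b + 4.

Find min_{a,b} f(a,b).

-30

f(a,b) separates as P(a) + Q(b) + 4, so its minimum is min P + min Q + 4.
P'(a) = 2a - 8 vanishes at a ∈ {4}; Q'(b) = 4b + 12 vanishes at b ∈ {-3}.
Local minima of P (where P''>0): P(4)=-16. Local minima of Q: Q(-3)=-18.
So the global minimum of f is P(4) + Q(-3) + 4 = -16 − 18 + 4 = -30, attained at (4, -3).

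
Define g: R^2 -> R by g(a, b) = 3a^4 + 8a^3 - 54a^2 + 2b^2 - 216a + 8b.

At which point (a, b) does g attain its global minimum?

(3, -2)

g(a,b) separates as P(a) + Q(b), so its minimum is min P + min Q.
P'(a) = 12(a - 3)(a + 2)(a + 3) vanishes at a ∈ {-3, -2, 3}; Q'(b) = 4b + 8 vanishes at b ∈ {-2}.
Local minima of P (where P''>0): P(-3)=189, P(3)=-675. Local minima of Q: Q(-2)=-8.
So the global minimum of g is P(3) + Q(-2) = -675 − 8 = -683, attained at (3, -2).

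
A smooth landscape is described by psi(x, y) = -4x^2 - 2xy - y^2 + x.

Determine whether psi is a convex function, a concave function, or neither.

concave

psi is quadratic, so its Hessian is the constant matrix H = [[-8, -2], [-2, -2]].
det(H) = 12, tr(H) = -10.
det(H) > 0 and tr(H) < 0, so H is negative definite everywhere: concave.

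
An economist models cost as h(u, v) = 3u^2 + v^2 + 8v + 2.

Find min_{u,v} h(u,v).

-14

h(u,v) separates as P(u) + Q(v) + 2, so its minimum is min P + min Q + 2.
P'(u) = 6u vanishes at u ∈ {0}; Q'(v) = 2v + 8 vanishes at v ∈ {-4}.
Local minima of P (where P''>0): P(0)=0. Local minima of Q: Q(-4)=-16.
So the global minimum of h is P(0) + Q(-4) + 2 = 0 − 16 + 2 = -14, attained at (0, -4).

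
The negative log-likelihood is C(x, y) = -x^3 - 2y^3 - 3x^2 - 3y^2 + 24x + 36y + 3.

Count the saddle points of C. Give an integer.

C separates as a function of x plus a function of y, so ∇C=0 decouples.
∂C/∂x = -3(x - 2)(x + 4) = 0 at x ∈ {-4, 2}; ∂C/∂y = -6(y - 2)(y + 3) = 0 at y ∈ {-3, 2}.
The Hessian is diagonal: diag(C_xx, C_yy). Second derivatives: C_xx(-4)=18, C_xx(2)=-18; C_yy(-3)=30, C_yy(2)=-30.
Saddle points occur where the two diagonal entries have opposite signs: (-4, 2), (2, -3). Count: 2.

2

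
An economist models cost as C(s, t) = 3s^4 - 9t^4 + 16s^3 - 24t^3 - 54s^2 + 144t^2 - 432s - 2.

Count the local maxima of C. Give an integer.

C separates as a function of s plus a function of t, so ∇C=0 decouples.
∂C/∂s = 12(s - 3)(s + 3)(s + 4) = 0 at s ∈ {-4, -3, 3}; ∂C/∂t = -36t(t - 2)(t + 4) = 0 at t ∈ {-4, 0, 2}.
The Hessian is diagonal: diag(C_ss, C_tt). Second derivatives: C_ss(-4)=84, C_ss(-3)=-72, C_ss(3)=504; C_tt(-4)=-864, C_tt(0)=288, C_tt(2)=-432.
Local maxima occur where both diagonal entries negative: (-3, -4), (-3, 2). Count: 2.

2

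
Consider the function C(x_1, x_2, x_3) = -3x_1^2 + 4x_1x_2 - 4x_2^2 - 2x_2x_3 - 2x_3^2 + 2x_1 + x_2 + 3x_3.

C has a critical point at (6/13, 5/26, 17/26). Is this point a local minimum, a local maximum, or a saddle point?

local maximum

The Hessian is constant: H = [[-6, 4, 0], [4, -8, -2], [0, -2, -4]].
Leading principal minors: Δ₁ = -6, Δ₂ = 32, Δ₃ = -104.
The minors alternate sign starting negative (−, +, −), so H is negative definite: a local maximum.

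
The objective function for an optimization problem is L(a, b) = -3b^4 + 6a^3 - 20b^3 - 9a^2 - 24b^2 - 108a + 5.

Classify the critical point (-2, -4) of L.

local maximum

The mixed partial ∂²L/∂a∂b is 0, so the Hessian at any point is diag(L_aa, L_bb) = diag(18(2a - 1), -12(3b^2 + 10b + 4)).
At (-2, -4): H = diag(-90, -144).
Both eigenvalues are negative, so H is negative definite: a local maximum.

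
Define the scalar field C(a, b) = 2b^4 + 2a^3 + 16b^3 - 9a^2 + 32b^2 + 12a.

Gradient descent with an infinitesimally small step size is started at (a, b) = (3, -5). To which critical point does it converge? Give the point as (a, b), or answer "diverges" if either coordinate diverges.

(2, -4)

C is separable, so gradient descent decouples: a follows -∂C/∂a, b follows -∂C/∂b.
∂C/∂a = 6(a - 2)(a - 1); at a=3 this is 12, so a decreases.
∂C/∂b = 8b(b + 2)(b + 4); at b=-5 this is -120, so b increases.
a converges to its nearest critical value 2 (a local min of the a-part); b converges to -4. The iterate converges to (2, -4).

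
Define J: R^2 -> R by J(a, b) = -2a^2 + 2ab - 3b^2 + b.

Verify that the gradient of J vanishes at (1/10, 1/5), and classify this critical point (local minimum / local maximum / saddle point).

∇J = (-4a + 2b, 2a - 6b + 1); substituting (1/10, 1/5) gives ∇J = (0, 0), so (1/10, 1/5) is indeed a critical point.
The Hessian of J is constant: H = [[-4, 2], [2, -6]].
det(H) = (-4)·(-6) − 2² = 20.
det(H) > 0 and tr(H) = -10 < 0, so H is negative definite and the point is a local maximum.

local maximum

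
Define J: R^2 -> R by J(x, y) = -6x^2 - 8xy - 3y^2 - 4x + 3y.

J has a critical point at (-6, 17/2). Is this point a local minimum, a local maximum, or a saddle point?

The Hessian of J is constant: H = [[-12, -8], [-8, -6]].
det(H) = (-12)·(-6) − (-8)² = 8.
det(H) > 0 and tr(H) = -18 < 0, so H is negative definite and the point is a local maximum.

local maximum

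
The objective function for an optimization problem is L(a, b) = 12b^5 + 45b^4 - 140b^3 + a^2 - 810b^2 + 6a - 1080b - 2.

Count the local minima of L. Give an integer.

2

L separates as a function of a plus a function of b, so ∇L=0 decouples.
∂L/∂a = 2(a + 3) = 0 at a ∈ {-3}; ∂L/∂b = 60(b - 3)(b + 1)(b + 2)(b + 3) = 0 at b ∈ {-3, -2, -1, 3}.
The Hessian is diagonal: diag(L_aa, L_bb). Second derivatives: L_aa(-3)=2; L_bb(-3)=-720, L_bb(-2)=300, L_bb(-1)=-480, L_bb(3)=7200.
Local minima occur where both diagonal entries positive: (-3, -2), (-3, 3). Count: 2.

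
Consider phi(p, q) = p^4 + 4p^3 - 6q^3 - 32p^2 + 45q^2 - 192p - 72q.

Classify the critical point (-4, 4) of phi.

saddle point

The mixed partial ∂²phi/∂p∂q is 0, so the Hessian at any point is diag(phi_pp, phi_qq) = diag(4(3p^2 + 6p - 16), 18(-2q + 5)).
At (-4, 4): H = diag(32, -54).
The eigenvalues have opposite signs, so H is indefinite: a saddle point.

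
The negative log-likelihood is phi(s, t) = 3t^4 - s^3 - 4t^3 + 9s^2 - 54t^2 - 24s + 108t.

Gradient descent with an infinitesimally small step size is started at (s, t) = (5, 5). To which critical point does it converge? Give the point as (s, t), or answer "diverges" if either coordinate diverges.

diverges

phi is separable, so gradient descent decouples: s follows -∂phi/∂s, t follows -∂phi/∂t.
∂phi/∂s = -3(s - 4)(s - 2); at s=5 this is -9, so s increases.
∂phi/∂t = 12(t - 3)(t - 1)(t + 3); at t=5 this is 768, so t decreases.
The s-coordinate has no critical point in that direction and runs off to infinity.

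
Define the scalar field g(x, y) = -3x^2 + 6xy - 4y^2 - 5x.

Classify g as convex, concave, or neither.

g is quadratic, so its Hessian is the constant matrix H = [[-6, 6], [6, -8]].
det(H) = 12, tr(H) = -14.
det(H) > 0 and tr(H) < 0, so H is negative definite everywhere: concave.

concave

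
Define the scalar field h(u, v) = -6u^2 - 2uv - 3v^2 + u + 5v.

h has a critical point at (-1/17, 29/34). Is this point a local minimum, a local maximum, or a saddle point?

local maximum

The Hessian of h is constant: H = [[-12, -2], [-2, -6]].
det(H) = (-12)·(-6) − (-2)² = 68.
det(H) > 0 and tr(H) = -18 < 0, so H is negative definite and the point is a local maximum.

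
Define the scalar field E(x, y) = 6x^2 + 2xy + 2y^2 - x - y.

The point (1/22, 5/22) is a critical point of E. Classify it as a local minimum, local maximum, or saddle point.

local minimum

The Hessian of E is constant: H = [[12, 2], [2, 4]].
det(H) = 12·4 − 2² = 44.
det(H) > 0 and tr(H) = 16 > 0, so H is positive definite and the point is a local minimum.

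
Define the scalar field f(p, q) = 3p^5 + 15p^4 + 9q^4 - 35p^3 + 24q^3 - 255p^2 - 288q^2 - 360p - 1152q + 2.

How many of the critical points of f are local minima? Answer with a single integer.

f separates as a function of p plus a function of q, so ∇f=0 decouples.
∂f/∂p = 15(p - 3)(p + 1)(p + 2)(p + 4) = 0 at p ∈ {-4, -2, -1, 3}; ∂f/∂q = 36(q - 4)(q + 2)(q + 4) = 0 at q ∈ {-4, -2, 4}.
The Hessian is diagonal: diag(f_pp, f_qq). Second derivatives: f_pp(-4)=-630, f_pp(-2)=150, f_pp(-1)=-180, f_pp(3)=2100; f_qq(-4)=576, f_qq(-2)=-432, f_qq(4)=1728.
Local minima occur where both diagonal entries positive: (-2, -4), (-2, 4), (3, -4), (3, 4). Count: 4.

4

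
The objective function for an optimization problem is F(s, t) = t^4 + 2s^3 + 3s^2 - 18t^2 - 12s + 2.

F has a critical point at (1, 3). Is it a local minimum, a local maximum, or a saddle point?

The mixed partial ∂²F/∂s∂t is 0, so the Hessian at any point is diag(F_ss, F_tt) = diag(6(2s + 1), 12(t^2 - 3)).
At (1, 3): H = diag(18, 72).
Both eigenvalues are positive, so H is positive definite: a local minimum.

local minimum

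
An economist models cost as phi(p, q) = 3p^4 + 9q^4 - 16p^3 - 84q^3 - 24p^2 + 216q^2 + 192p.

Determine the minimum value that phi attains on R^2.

-304

phi(p,q) separates as A(p) + B(q), so its minimum is min A + min B.
A'(p) = 12(p - 4)(p - 2)(p + 2) vanishes at p ∈ {-2, 2, 4}; B'(q) = 36q(q - 4)(q - 3) vanishes at q ∈ {0, 3, 4}.
Local minima of A (where A''>0): A(-2)=-304, A(4)=128. Local minima of B: B(0)=0, B(4)=384.
So the global minimum of phi is A(-2) + B(0) = -304 + 0 = -304, attained at (-2, 0).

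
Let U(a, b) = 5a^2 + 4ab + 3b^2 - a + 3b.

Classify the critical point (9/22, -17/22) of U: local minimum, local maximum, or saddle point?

The Hessian of U is constant: H = [[10, 4], [4, 6]].
det(H) = 10·6 − 4² = 44.
det(H) > 0 and tr(H) = 16 > 0, so H is positive definite and the point is a local minimum.

local minimum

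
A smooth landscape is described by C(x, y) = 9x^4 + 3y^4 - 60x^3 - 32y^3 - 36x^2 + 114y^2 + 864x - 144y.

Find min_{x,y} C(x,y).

C(x,y) separates as P(x) + Q(y), so its minimum is min P + min Q.
P'(x) = 36(x - 4)(x - 3)(x + 2) vanishes at x ∈ {-2, 3, 4}; Q'(y) = 12(y - 4)(y - 3)(y - 1) vanishes at y ∈ {1, 3, 4}.
Local minima of P (where P''>0): P(-2)=-1248, P(4)=1344. Local minima of Q: Q(1)=-59, Q(4)=-32.
So the global minimum of C is P(-2) + Q(1) = -1248 − 59 = -1307, attained at (-2, 1).

-1307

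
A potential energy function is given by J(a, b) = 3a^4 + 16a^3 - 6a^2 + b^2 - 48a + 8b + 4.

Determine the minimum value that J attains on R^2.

-172

J(a,b) separates as P(a) + Q(b) + 4, so its minimum is min P + min Q + 4.
P'(a) = 12(a - 1)(a + 1)(a + 4) vanishes at a ∈ {-4, -1, 1}; Q'(b) = 2b + 8 vanishes at b ∈ {-4}.
Local minima of P (where P''>0): P(-4)=-160, P(1)=-35. Local minima of Q: Q(-4)=-16.
So the global minimum of J is P(-4) + Q(-4) + 4 = -160 − 16 + 4 = -172, attained at (-4, -4).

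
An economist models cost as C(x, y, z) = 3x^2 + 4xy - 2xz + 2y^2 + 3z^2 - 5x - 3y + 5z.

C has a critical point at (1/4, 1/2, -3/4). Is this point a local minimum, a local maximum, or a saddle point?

local minimum

The Hessian is constant: H = [[6, 4, -2], [4, 4, 0], [-2, 0, 6]].
Leading principal minors: Δ₁ = 6, Δ₂ = 8, Δ₃ = 32.
All leading minors are positive, so H is positive definite: a local minimum.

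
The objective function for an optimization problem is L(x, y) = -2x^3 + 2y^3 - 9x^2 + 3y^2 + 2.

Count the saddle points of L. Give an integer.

2

L separates as a function of x plus a function of y, so ∇L=0 decouples.
∂L/∂x = -6x(x + 3) = 0 at x ∈ {-3, 0}; ∂L/∂y = 6y(y + 1) = 0 at y ∈ {-1, 0}.
The Hessian is diagonal: diag(L_xx, L_yy). Second derivatives: L_xx(-3)=18, L_xx(0)=-18; L_yy(-1)=-6, L_yy(0)=6.
Saddle points occur where the two diagonal entries have opposite signs: (-3, -1), (0, 0). Count: 2.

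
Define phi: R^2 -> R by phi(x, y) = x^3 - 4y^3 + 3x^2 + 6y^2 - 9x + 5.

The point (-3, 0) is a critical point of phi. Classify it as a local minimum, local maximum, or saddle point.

saddle point

The mixed partial ∂²phi/∂x∂y is 0, so the Hessian at any point is diag(phi_xx, phi_yy) = diag(6(x + 1), 12(-2y + 1)).
At (-3, 0): H = diag(-12, 12).
The eigenvalues have opposite signs, so H is indefinite: a saddle point.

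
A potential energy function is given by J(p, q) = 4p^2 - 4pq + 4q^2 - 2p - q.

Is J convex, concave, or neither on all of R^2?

J is quadratic, so its Hessian is the constant matrix H = [[8, -4], [-4, 8]].
det(H) = 48, tr(H) = 16.
det(H) > 0 and tr(H) > 0, so H is positive definite everywhere: convex.

convex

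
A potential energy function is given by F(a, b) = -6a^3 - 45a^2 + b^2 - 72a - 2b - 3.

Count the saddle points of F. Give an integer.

F separates as a function of a plus a function of b, so ∇F=0 decouples.
∂F/∂a = -18(a + 1)(a + 4) = 0 at a ∈ {-4, -1}; ∂F/∂b = 2(b - 1) = 0 at b ∈ {1}.
The Hessian is diagonal: diag(F_aa, F_bb). Second derivatives: F_aa(-4)=54, F_aa(-1)=-54; F_bb(1)=2.
Saddle points occur where the two diagonal entries have opposite signs: (-1, 1). Count: 1.

1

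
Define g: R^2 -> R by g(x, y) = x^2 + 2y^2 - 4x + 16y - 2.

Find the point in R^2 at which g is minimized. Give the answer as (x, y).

(2, -4)

g(x,y) separates as P(x) + Q(y) − 2, so its minimum is min P + min Q − 2.
P'(x) = 2x - 4 vanishes at x ∈ {2}; Q'(y) = 4y + 16 vanishes at y ∈ {-4}.
Local minima of P (where P''>0): P(2)=-4. Local minima of Q: Q(-4)=-32.
So the global minimum of g is P(2) + Q(-4) − 2 = -4 − 32 − 2 = -38, attained at (2, -4).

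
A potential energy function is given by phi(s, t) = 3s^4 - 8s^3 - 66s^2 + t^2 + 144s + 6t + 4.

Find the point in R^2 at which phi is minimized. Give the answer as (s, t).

(-3, -3)

phi(s,t) separates as P(s) + Q(t) + 4, so its minimum is min P + min Q + 4.
P'(s) = 12(s - 4)(s - 1)(s + 3) vanishes at s ∈ {-3, 1, 4}; Q'(t) = 2(t + 3) vanishes at t ∈ {-3}.
Local minima of P (where P''>0): P(-3)=-567, P(4)=-224. Local minima of Q: Q(-3)=-9.
So the global minimum of phi is P(-3) + Q(-3) + 4 = -567 − 9 + 4 = -572, attained at (-3, -3).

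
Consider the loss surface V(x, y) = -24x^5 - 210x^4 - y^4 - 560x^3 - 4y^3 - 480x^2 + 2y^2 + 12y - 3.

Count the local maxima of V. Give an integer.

4

V separates as a function of x plus a function of y, so ∇V=0 decouples.
∂V/∂x = -120x(x + 1)(x + 2)(x + 4) = 0 at x ∈ {-4, -2, -1, 0}; ∂V/∂y = -4(y - 1)(y + 1)(y + 3) = 0 at y ∈ {-3, -1, 1}.
The Hessian is diagonal: diag(V_xx, V_yy). Second derivatives: V_xx(-4)=2880, V_xx(-2)=-480, V_xx(-1)=360, V_xx(0)=-960; V_yy(-3)=-32, V_yy(-1)=16, V_yy(1)=-32.
Local maxima occur where both diagonal entries negative: (-2, -3), (-2, 1), (0, -3), (0, 1). Count: 4.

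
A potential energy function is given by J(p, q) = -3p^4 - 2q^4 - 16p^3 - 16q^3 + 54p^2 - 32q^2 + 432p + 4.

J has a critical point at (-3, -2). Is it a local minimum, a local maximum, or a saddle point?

The mixed partial ∂²J/∂p∂q is 0, so the Hessian at any point is diag(J_pp, J_qq) = diag(12(-3p^2 - 8p + 9), -8(3q^2 + 12q + 8)).
At (-3, -2): H = diag(72, 32).
Both eigenvalues are positive, so H is positive definite: a local minimum.

local minimum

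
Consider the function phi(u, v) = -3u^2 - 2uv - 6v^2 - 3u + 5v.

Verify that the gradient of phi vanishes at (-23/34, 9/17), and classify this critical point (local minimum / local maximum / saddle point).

local maximum

∇phi = (-6u - 2v - 3, -2u - 12v + 5); substituting (-23/34, 9/17) gives ∇phi = (0, 0), so (-23/34, 9/17) is indeed a critical point.
The Hessian of phi is constant: H = [[-6, -2], [-2, -12]].
det(H) = (-6)·(-12) − (-2)² = 68.
det(H) > 0 and tr(H) = -18 < 0, so H is negative definite and the point is a local maximum.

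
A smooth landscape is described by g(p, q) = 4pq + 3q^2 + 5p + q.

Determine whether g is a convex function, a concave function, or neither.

neither

g is quadratic, so its Hessian is the constant matrix H = [[0, 4], [4, 6]].
det(H) = -16, tr(H) = 6.
det(H) < 0, so H is indefinite: neither convex nor concave.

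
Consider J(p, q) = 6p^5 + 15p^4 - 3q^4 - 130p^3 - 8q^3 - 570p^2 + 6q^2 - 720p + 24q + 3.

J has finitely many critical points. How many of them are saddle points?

6

J separates as a function of p plus a function of q, so ∇J=0 decouples.
∂J/∂p = 30(p - 4)(p + 1)(p + 2)(p + 3) = 0 at p ∈ {-3, -2, -1, 4}; ∂J/∂q = -12(q - 1)(q + 1)(q + 2) = 0 at q ∈ {-2, -1, 1}.
The Hessian is diagonal: diag(J_pp, J_qq). Second derivatives: J_pp(-3)=-420, J_pp(-2)=180, J_pp(-1)=-300, J_pp(4)=6300; J_qq(-2)=-36, J_qq(-1)=24, J_qq(1)=-72.
Saddle points occur where the two diagonal entries have opposite signs: (-3, -1), (-2, -2), (-2, 1), (-1, -1), (4, -2), (4, 1). Count: 6.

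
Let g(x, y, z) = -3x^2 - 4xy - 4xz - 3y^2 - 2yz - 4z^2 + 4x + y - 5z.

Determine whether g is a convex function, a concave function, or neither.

g is quadratic, so its Hessian is the constant matrix H = [[-6, -4, -4], [-4, -6, -2], [-4, -2, -8]].
Leading principal minors: -6, 20, -104.
Signs alternate −, +, − ⇒ H ≺ 0 ⇒ concave.

concave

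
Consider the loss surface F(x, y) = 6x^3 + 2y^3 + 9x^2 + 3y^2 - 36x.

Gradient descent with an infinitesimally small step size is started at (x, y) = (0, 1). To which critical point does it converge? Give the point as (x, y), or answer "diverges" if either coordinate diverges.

F is separable, so gradient descent decouples: x follows -∂F/∂x, y follows -∂F/∂y.
∂F/∂x = 18(x - 1)(x + 2); at x=0 this is -36, so x increases.
∂F/∂y = 6y(y + 1); at y=1 this is 12, so y decreases.
x converges to its nearest critical value 1 (a local min of the x-part); y converges to 0. The iterate converges to (1, 0).

(1, 0)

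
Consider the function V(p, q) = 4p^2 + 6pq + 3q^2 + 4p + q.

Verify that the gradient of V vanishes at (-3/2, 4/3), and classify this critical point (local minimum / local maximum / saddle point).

local minimum

∇V = (8p + 6q + 4, 6p + 6q + 1); substituting (-3/2, 4/3) gives ∇V = (0, 0), so (-3/2, 4/3) is indeed a critical point.
The Hessian of V is constant: H = [[8, 6], [6, 6]].
det(H) = 8·6 − 6² = 12.
det(H) > 0 and tr(H) = 14 > 0, so H is positive definite and the point is a local minimum.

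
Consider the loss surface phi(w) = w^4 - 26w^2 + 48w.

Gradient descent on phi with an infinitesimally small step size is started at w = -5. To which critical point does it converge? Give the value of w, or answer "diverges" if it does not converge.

phi'(w) = 4(w - 3)(w - 1)(w + 4), so phi'(-5) = -192.
Gradient descent moves in the -phi' direction, i.e. w is increasing.
The nearest critical point in that direction is w = -4, where phi'' = 140 > 0 (a local minimum). The iterate converges there.

-4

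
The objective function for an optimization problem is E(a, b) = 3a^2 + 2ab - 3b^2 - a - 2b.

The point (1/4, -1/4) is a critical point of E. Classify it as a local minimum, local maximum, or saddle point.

saddle point

The Hessian of E is constant: H = [[6, 2], [2, -6]].
det(H) = 6·(-6) − 2² = -40.
Since det(H) < 0, H is indefinite and the critical point is a saddle point.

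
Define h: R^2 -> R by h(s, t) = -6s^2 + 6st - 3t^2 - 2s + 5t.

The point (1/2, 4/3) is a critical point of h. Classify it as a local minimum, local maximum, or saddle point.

The Hessian of h is constant: H = [[-12, 6], [6, -6]].
det(H) = (-12)·(-6) − 6² = 36.
det(H) > 0 and tr(H) = -18 < 0, so H is negative definite and the point is a local maximum.

local maximum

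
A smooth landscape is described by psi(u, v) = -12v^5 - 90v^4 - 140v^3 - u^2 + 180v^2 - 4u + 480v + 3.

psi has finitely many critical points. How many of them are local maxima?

psi separates as a function of u plus a function of v, so ∇psi=0 decouples.
∂psi/∂u = -2(u + 2) = 0 at u ∈ {-2}; ∂psi/∂v = -60(v - 1)(v + 1)(v + 2)(v + 4) = 0 at v ∈ {-4, -2, -1, 1}.
The Hessian is diagonal: diag(psi_uu, psi_vv). Second derivatives: psi_uu(-2)=-2; psi_vv(-4)=1800, psi_vv(-2)=-360, psi_vv(-1)=360, psi_vv(1)=-1800.
Local maxima occur where both diagonal entries negative: (-2, -2), (-2, 1). Count: 2.

2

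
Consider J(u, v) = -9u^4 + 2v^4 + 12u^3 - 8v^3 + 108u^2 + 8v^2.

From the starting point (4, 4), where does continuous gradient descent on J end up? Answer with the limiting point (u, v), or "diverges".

diverges

J is separable, so gradient descent decouples: u follows -∂J/∂u, v follows -∂J/∂v.
∂J/∂u = -36u(u - 3)(u + 2); at u=4 this is -864, so u increases.
∂J/∂v = 8v(v - 2)(v - 1); at v=4 this is 192, so v decreases.
The u-coordinate has no critical point in that direction and runs off to infinity.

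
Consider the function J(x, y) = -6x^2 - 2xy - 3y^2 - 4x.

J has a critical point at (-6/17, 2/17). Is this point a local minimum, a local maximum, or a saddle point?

local maximum

The Hessian of J is constant: H = [[-12, -2], [-2, -6]].
det(H) = (-12)·(-6) − (-2)² = 68.
det(H) > 0 and tr(H) = -18 < 0, so H is negative definite and the point is a local maximum.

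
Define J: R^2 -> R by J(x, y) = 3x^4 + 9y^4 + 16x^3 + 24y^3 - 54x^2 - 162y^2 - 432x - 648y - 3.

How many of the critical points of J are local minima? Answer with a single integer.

4

J separates as a function of x plus a function of y, so ∇J=0 decouples.
∂J/∂x = 12(x - 3)(x + 3)(x + 4) = 0 at x ∈ {-4, -3, 3}; ∂J/∂y = 36(y - 3)(y + 2)(y + 3) = 0 at y ∈ {-3, -2, 3}.
The Hessian is diagonal: diag(J_xx, J_yy). Second derivatives: J_xx(-4)=84, J_xx(-3)=-72, J_xx(3)=504; J_yy(-3)=216, J_yy(-2)=-180, J_yy(3)=1080.
Local minima occur where both diagonal entries positive: (-4, -3), (-4, 3), (3, -3), (3, 3). Count: 4.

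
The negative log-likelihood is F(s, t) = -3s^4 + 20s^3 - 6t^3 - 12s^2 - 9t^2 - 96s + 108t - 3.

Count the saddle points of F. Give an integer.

3

F separates as a function of s plus a function of t, so ∇F=0 decouples.
∂F/∂s = -12(s - 4)(s - 2)(s + 1) = 0 at s ∈ {-1, 2, 4}; ∂F/∂t = -18(t - 2)(t + 3) = 0 at t ∈ {-3, 2}.
The Hessian is diagonal: diag(F_ss, F_tt). Second derivatives: F_ss(-1)=-180, F_ss(2)=72, F_ss(4)=-120; F_tt(-3)=90, F_tt(2)=-90.
Saddle points occur where the two diagonal entries have opposite signs: (-1, -3), (2, 2), (4, -3). Count: 3.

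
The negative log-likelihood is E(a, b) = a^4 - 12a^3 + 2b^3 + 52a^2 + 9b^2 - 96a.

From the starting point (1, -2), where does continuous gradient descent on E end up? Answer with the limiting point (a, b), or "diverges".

E is separable, so gradient descent decouples: a follows -∂E/∂a, b follows -∂E/∂b.
∂E/∂a = 4(a - 4)(a - 3)(a - 2); at a=1 this is -24, so a increases.
∂E/∂b = 6b(b + 3); at b=-2 this is -12, so b increases.
a converges to its nearest critical value 2 (a local min of the a-part); b converges to 0. The iterate converges to (2, 0).

(2, 0)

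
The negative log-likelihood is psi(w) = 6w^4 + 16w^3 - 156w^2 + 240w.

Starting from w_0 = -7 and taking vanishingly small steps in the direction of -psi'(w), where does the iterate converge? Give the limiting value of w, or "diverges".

psi'(w) = 24(w - 2)(w - 1)(w + 5), so psi'(-7) = -3456.
Gradient descent moves in the -psi' direction, i.e. w is increasing.
The nearest critical point in that direction is w = -5, where psi'' = 1008 > 0 (a local minimum). The iterate converges there.

-5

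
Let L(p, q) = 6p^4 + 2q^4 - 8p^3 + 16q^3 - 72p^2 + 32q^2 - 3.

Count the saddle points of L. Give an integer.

L separates as a function of p plus a function of q, so ∇L=0 decouples.
∂L/∂p = 24p(p - 3)(p + 2) = 0 at p ∈ {-2, 0, 3}; ∂L/∂q = 8q(q + 2)(q + 4) = 0 at q ∈ {-4, -2, 0}.
The Hessian is diagonal: diag(L_pp, L_qq). Second derivatives: L_pp(-2)=240, L_pp(0)=-144, L_pp(3)=360; L_qq(-4)=64, L_qq(-2)=-32, L_qq(0)=64.
Saddle points occur where the two diagonal entries have opposite signs: (-2, -2), (0, -4), (0, 0), (3, -2). Count: 4.

4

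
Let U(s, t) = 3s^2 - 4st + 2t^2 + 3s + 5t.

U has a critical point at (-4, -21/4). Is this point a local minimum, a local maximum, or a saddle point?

The Hessian of U is constant: H = [[6, -4], [-4, 4]].
det(H) = 6·4 − (-4)² = 8.
det(H) > 0 and tr(H) = 10 > 0, so H is positive definite and the point is a local minimum.

local minimum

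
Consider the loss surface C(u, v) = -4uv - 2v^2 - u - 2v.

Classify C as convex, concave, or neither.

neither

C is quadratic, so its Hessian is the constant matrix H = [[0, -4], [-4, -4]].
det(H) = -16, tr(H) = -4.
det(H) < 0, so H is indefinite: neither convex nor concave.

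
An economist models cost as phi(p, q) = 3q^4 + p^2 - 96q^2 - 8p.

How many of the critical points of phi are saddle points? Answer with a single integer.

1

phi separates as a function of p plus a function of q, so ∇phi=0 decouples.
∂phi/∂p = 2(p - 4) = 0 at p ∈ {4}; ∂phi/∂q = 12q(q - 4)(q + 4) = 0 at q ∈ {-4, 0, 4}.
The Hessian is diagonal: diag(phi_pp, phi_qq). Second derivatives: phi_pp(4)=2; phi_qq(-4)=384, phi_qq(0)=-192, phi_qq(4)=384.
Saddle points occur where the two diagonal entries have opposite signs: (4, 0). Count: 1.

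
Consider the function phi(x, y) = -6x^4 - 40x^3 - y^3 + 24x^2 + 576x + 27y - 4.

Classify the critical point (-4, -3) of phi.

saddle point

The mixed partial ∂²phi/∂x∂y is 0, so the Hessian at any point is diag(phi_xx, phi_yy) = diag(24(-3x^2 - 10x + 2), -6y).
At (-4, -3): H = diag(-144, 18).
The eigenvalues have opposite signs, so H is indefinite: a saddle point.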